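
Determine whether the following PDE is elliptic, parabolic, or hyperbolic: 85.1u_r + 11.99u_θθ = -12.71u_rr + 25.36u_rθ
Rewriting in standard form: 12.71u_rr - 25.36u_rθ + 11.99u_θθ + 85.1u_r = 0. Coefficients: A = 12.71, B = -25.36, C = 11.99. B² - 4AC = 33.558, which is positive, so the equation is hyperbolic.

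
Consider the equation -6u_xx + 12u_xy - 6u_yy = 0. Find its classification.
Parabolic. (A = -6, B = 12, C = -6 gives B² - 4AC = 0.)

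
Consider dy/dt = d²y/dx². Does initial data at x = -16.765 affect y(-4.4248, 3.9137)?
Yes, for any finite x. The heat equation has infinite propagation speed, so all initial data affects all points at any t > 0.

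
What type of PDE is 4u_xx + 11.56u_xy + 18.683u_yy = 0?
With A = 4, B = 11.56, C = 18.683, the discriminant is -165.2944. This is an elliptic PDE.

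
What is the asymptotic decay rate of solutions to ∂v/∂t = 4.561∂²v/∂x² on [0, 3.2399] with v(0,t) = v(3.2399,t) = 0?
Eigenvalues: λₙ = 4.561n²π²/3.2399².
First three modes:
  n=1: λ₁ = 4.561π²/3.2399² ≈ 4.288
  n=2: λ₂ = 18.244π²/3.2399² ≈ 17.154 (4× faster decay)
  n=3: λ₃ = 41.049π²/3.2399² ≈ 38.596 (9× faster decay)
As t → ∞, higher modes decay exponentially faster. The n=1 mode dominates: v ~ c₁ sin(πx/3.2399) e^{-λ₁t}.
Decay rate: λ₁ = 4.561π²/3.2399² ≈ 4.288.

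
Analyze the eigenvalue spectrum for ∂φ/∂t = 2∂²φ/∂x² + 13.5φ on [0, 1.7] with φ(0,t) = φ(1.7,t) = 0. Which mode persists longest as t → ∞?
Eigenvalues: λₙ = 2n²π²/1.7² - 13.5.
First three modes:
  n=1: λ₁ = 2π²/1.7² - 13.5 ≈ -6.67
  n=2: λ₂ = 8π²/1.7² - 13.5 ≈ 13.821
  n=3: λ₃ = 18π²/1.7² - 13.5 ≈ 47.972
Since 2π²/1.7² ≈ 6.83 < 13.5, λ₁ < 0.
The n=1 mode grows fastest (−λₙ is largest for n=1) → dominates.
Asymptotic: φ ~ c₁ sin(πx/1.7) e^{6.67t} (exponential growth at rate −λ₁ ≈ 6.67).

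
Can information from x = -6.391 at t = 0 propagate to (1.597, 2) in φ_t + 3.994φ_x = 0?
Yes. The characteristic through (1.597, 2) passes through x = -6.391.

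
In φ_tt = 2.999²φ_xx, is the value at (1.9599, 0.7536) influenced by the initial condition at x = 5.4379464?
No. The domain of dependence is [-0.3001464, 4.2199464], and 5.4379464 is outside this interval.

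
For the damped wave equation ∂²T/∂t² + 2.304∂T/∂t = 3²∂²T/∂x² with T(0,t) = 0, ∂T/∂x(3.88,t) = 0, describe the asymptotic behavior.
T → 0. Damping (γ=2.304) dissipates energy; oscillations decay exponentially.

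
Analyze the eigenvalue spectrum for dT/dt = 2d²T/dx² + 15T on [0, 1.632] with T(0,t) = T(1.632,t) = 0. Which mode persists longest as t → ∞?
Eigenvalues: λₙ = 2n²π²/1.632² - 15.
First three modes:
  n=1: λ₁ = 2π²/1.632² - 15 ≈ -7.589
  n=2: λ₂ = 8π²/1.632² - 15 ≈ 14.645
  n=3: λ₃ = 18π²/1.632² - 15 ≈ 51.701
Since 2π²/1.632² ≈ 7.411 < 15, λ₁ < 0.
The n=1 mode grows fastest (−λₙ is largest for n=1) → dominates.
Asymptotic: T ~ c₁ sin(πx/1.632) e^{7.589t} (exponential growth at rate −λ₁ ≈ 7.589).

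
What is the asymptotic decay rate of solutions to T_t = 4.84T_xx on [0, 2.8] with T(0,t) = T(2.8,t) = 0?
Eigenvalues: λₙ = 4.84n²π²/2.8².
First three modes:
  n=1: λ₁ = 4.84π²/2.8² ≈ 6.093
  n=2: λ₂ = 19.36π²/2.8² ≈ 24.372 (4× faster decay)
  n=3: λ₃ = 43.56π²/2.8² ≈ 54.837 (9× faster decay)
As t → ∞, higher modes decay exponentially faster. The n=1 mode dominates: T ~ c₁ sin(πx/2.8) e^{-λ₁t}.
Decay rate: λ₁ = 4.84π²/2.8² ≈ 6.093.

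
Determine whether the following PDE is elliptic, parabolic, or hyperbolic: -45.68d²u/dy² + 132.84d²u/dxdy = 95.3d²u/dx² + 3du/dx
Rewriting in standard form: -95.3d²u/dx² + 132.84d²u/dxdy - 45.68d²u/dy² - 3du/dx = 0. Coefficients: A = -95.3, B = 132.84, C = -45.68. B² - 4AC = 233.2496, which is positive, so the equation is hyperbolic.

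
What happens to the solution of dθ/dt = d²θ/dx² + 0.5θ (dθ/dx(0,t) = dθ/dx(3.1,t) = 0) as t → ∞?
θ grows unboundedly. With Neumann BCs the constant mode has diffusion eigenvalue 0, so any r > 0 makes it grow like e^(0.5t); solution grows exponentially.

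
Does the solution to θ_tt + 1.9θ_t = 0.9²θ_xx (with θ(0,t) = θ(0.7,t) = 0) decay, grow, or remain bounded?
θ → 0. Damping (γ=1.9) dissipates energy; oscillations decay exponentially.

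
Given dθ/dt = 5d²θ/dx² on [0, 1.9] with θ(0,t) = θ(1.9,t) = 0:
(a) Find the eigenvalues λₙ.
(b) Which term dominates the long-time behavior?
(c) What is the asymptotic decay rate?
Eigenvalues: λₙ = 5n²π²/1.9².
First three modes:
  n=1: λ₁ = 5π²/1.9² ≈ 13.67
  n=2: λ₂ = 20π²/1.9² ≈ 54.679 (4× faster decay)
  n=3: λ₃ = 45π²/1.9² ≈ 123.028 (9× faster decay)
As t → ∞, higher modes decay exponentially faster. The n=1 mode dominates: θ ~ c₁ sin(πx/1.9) e^{-λ₁t}.
Decay rate: λ₁ = 5π²/1.9² ≈ 13.67.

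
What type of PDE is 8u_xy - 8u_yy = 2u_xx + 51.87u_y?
Rewriting in standard form: -2u_xx + 8u_xy - 8u_yy - 51.87u_y = 0. With A = -2, B = 8, C = -8, the discriminant is 0. This is a parabolic PDE.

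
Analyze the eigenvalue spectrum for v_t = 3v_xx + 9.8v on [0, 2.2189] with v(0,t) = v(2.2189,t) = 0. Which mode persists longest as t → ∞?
Eigenvalues: λₙ = 3n²π²/2.2189² - 9.8.
First three modes:
  n=1: λ₁ = 3π²/2.2189² - 9.8 ≈ -3.786
  n=2: λ₂ = 12π²/2.2189² - 9.8 ≈ 14.255
  n=3: λ₃ = 27π²/2.2189² - 9.8 ≈ 44.324
Since 3π²/2.2189² ≈ 6.014 < 9.8, λ₁ < 0.
The n=1 mode grows fastest (−λₙ is largest for n=1) → dominates.
Asymptotic: v ~ c₁ sin(πx/2.2189) e^{3.786t} (exponential growth at rate −λ₁ ≈ 3.786).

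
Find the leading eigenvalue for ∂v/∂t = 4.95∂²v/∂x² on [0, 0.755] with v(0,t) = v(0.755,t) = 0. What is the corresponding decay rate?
Eigenvalues: λₙ = 4.95n²π²/0.755².
First three modes:
  n=1: λ₁ = 4.95π²/0.755² ≈ 85.706
  n=2: λ₂ = 19.8π²/0.755² ≈ 342.824 (4× faster decay)
  n=3: λ₃ = 44.55π²/0.755² ≈ 771.354 (9× faster decay)
As t → ∞, higher modes decay exponentially faster. The n=1 mode dominates: v ~ c₁ sin(πx/0.755) e^{-λ₁t}.
Decay rate: λ₁ = 4.95π²/0.755² ≈ 85.706.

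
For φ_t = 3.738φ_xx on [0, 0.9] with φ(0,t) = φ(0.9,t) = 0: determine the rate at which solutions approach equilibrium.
Eigenvalues: λₙ = 3.738n²π²/0.9².
First three modes:
  n=1: λ₁ = 3.738π²/0.9² ≈ 45.546
  n=2: λ₂ = 14.952π²/0.9² ≈ 182.186 (4× faster decay)
  n=3: λ₃ = 33.642π²/0.9² ≈ 409.918 (9× faster decay)
As t → ∞, higher modes decay exponentially faster. The n=1 mode dominates: φ ~ c₁ sin(πx/0.9) e^{-λ₁t}.
Decay rate: λ₁ = 3.738π²/0.9² ≈ 45.546.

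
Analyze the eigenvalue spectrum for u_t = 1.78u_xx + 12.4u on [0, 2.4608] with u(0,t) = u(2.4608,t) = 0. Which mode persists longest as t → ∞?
Eigenvalues: λₙ = 1.78n²π²/2.4608² - 12.4.
First three modes:
  n=1: λ₁ = 1.78π²/2.4608² - 12.4 ≈ -9.499
  n=2: λ₂ = 7.12π²/2.4608² - 12.4 ≈ -0.795
  n=3: λ₃ = 16.02π²/2.4608² - 12.4 ≈ 13.71
Since 1.78π²/2.4608² ≈ 2.901 < 12.4, λ₁ < 0.
The n=1 mode grows fastest (−λₙ is largest for n=1) → dominates.
Asymptotic: u ~ c₁ sin(πx/2.4608) e^{9.499t} (exponential growth at rate −λ₁ ≈ 9.499).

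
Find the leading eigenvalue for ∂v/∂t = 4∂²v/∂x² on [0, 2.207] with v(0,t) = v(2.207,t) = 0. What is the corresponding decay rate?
Eigenvalues: λₙ = 4n²π²/2.207².
First three modes:
  n=1: λ₁ = 4π²/2.207² ≈ 8.105
  n=2: λ₂ = 16π²/2.207² ≈ 32.42 (4× faster decay)
  n=3: λ₃ = 36π²/2.207² ≈ 72.945 (9× faster decay)
As t → ∞, higher modes decay exponentially faster. The n=1 mode dominates: v ~ c₁ sin(πx/2.207) e^{-λ₁t}.
Decay rate: λ₁ = 4π²/2.207² ≈ 8.105.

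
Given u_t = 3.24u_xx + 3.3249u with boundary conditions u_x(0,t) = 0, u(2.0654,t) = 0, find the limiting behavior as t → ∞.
u grows unboundedly. Reaction dominates diffusion (r=3.3249 > κπ²/(4L²)≈1.87); solution grows exponentially.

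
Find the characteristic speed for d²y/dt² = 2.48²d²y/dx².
Speed = 2.48. Information travels along characteristics x = x₀ ± 2.48t.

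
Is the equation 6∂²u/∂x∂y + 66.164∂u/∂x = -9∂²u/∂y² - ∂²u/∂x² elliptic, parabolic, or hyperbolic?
Rewriting in standard form: ∂²u/∂x² + 6∂²u/∂x∂y + 9∂²u/∂y² + 66.164∂u/∂x = 0. Computing B² - 4AC with A = 1, B = 6, C = 9: discriminant = 0 (zero). Answer: parabolic.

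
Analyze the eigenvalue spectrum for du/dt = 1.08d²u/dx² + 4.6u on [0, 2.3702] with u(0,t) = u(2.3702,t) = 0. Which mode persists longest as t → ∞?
Eigenvalues: λₙ = 1.08n²π²/2.3702² - 4.6.
First three modes:
  n=1: λ₁ = 1.08π²/2.3702² - 4.6 ≈ -2.703
  n=2: λ₂ = 4.32π²/2.3702² - 4.6 ≈ 2.99
  n=3: λ₃ = 9.72π²/2.3702² - 4.6 ≈ 12.476
Since 1.08π²/2.3702² ≈ 1.897 < 4.6, λ₁ < 0.
The n=1 mode grows fastest (−λₙ is largest for n=1) → dominates.
Asymptotic: u ~ c₁ sin(πx/2.3702) e^{2.703t} (exponential growth at rate −λ₁ ≈ 2.703).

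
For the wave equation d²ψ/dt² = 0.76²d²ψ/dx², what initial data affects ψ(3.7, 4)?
Domain of dependence: [0.66, 6.74]. Signals travel at speed 0.76, so data within |x - 3.7| ≤ 0.76·4 = 3.04 can reach the point.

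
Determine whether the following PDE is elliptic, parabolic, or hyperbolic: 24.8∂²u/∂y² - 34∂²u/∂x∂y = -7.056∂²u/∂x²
Rewriting in standard form: 7.056∂²u/∂x² - 34∂²u/∂x∂y + 24.8∂²u/∂y² = 0. Coefficients: A = 7.056, B = -34, C = 24.8. B² - 4AC = 456.0448, which is positive, so the equation is hyperbolic.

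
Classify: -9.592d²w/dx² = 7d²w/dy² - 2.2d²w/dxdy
Rewriting in standard form: -9.592d²w/dx² + 2.2d²w/dxdy - 7d²w/dy² = 0. Elliptic (discriminant = -263.736).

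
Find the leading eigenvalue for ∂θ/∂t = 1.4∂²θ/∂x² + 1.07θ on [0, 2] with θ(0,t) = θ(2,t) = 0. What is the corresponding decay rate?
Eigenvalues: λₙ = 1.4n²π²/2² - 1.07.
First three modes:
  n=1: λ₁ = 1.4π²/2² - 1.07 ≈ 2.384
  n=2: λ₂ = 5.6π²/2² - 1.07 ≈ 12.747
  n=3: λ₃ = 12.6π²/2² - 1.07 ≈ 30.019
Since 1.4π²/2² ≈ 3.454 > 1.07, all λₙ > 0.
The n=1 mode decays slowest → dominates as t → ∞.
Asymptotic: θ ~ c₁ sin(πx/2) e^{-λ₁t} with decay rate λ₁ ≈ 2.384.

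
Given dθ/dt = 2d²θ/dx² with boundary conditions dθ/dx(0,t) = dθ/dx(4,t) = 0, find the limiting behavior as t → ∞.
θ → constant (steady state). Heat is conserved (no flux at boundaries); solution approaches the spatial average.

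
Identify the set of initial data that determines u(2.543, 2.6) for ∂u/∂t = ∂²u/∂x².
The entire real line. The heat equation has infinite propagation speed: any initial disturbance instantly affects all points (though exponentially small far away).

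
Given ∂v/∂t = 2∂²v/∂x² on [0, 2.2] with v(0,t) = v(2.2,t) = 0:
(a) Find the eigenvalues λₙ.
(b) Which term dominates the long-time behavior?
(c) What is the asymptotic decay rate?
Eigenvalues: λₙ = 2n²π²/2.2².
First three modes:
  n=1: λ₁ = 2π²/2.2² ≈ 4.078
  n=2: λ₂ = 8π²/2.2² ≈ 16.313 (4× faster decay)
  n=3: λ₃ = 18π²/2.2² ≈ 36.705 (9× faster decay)
As t → ∞, higher modes decay exponentially faster. The n=1 mode dominates: v ~ c₁ sin(πx/2.2) e^{-λ₁t}.
Decay rate: λ₁ = 2π²/2.2² ≈ 4.078.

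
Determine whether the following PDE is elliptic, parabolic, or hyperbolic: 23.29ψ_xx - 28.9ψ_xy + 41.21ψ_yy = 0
Coefficients: A = 23.29, B = -28.9, C = 41.21. B² - 4AC = -3003.9136, which is negative, so the equation is elliptic.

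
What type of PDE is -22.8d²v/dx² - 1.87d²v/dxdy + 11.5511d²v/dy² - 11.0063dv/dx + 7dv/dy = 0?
With A = -22.8, B = -1.87, C = 11.5511, the discriminant is 1056.95722. This is a hyperbolic PDE.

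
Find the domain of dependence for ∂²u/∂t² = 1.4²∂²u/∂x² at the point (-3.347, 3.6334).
Domain of dependence: [-8.43376, 1.73976]. Signals travel at speed 1.4, so data within |x - -3.347| ≤ 1.4·3.6334 = 5.08676 can reach the point.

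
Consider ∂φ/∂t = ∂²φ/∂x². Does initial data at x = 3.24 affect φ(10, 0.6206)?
Yes, for any finite x. The heat equation has infinite propagation speed, so all initial data affects all points at any t > 0.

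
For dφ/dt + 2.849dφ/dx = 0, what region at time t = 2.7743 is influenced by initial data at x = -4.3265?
At x = 3.5774807. The characteristic carries data from (-4.3265, 0) to (3.5774807, 2.7743).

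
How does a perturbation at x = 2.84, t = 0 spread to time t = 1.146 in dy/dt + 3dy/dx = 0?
At x = 6.278. The characteristic carries data from (2.84, 0) to (6.278, 1.146).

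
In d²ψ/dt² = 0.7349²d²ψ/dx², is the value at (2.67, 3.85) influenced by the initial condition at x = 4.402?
Yes. The domain of dependence is [-0.159365, 5.499365], and 4.402 ∈ [-0.159365, 5.499365].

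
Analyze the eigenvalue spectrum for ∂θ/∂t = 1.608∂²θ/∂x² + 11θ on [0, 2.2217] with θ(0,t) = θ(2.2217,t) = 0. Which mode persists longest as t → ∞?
Eigenvalues: λₙ = 1.608n²π²/2.2217² - 11.
First three modes:
  n=1: λ₁ = 1.608π²/2.2217² - 11 ≈ -7.785
  n=2: λ₂ = 6.432π²/2.2217² - 11 ≈ 1.861
  n=3: λ₃ = 14.472π²/2.2217² - 11 ≈ 17.937
Since 1.608π²/2.2217² ≈ 3.215 < 11, λ₁ < 0.
The n=1 mode grows fastest (−λₙ is largest for n=1) → dominates.
Asymptotic: θ ~ c₁ sin(πx/2.2217) e^{7.785t} (exponential growth at rate −λ₁ ≈ 7.785).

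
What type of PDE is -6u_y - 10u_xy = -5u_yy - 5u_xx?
Rewriting in standard form: 5u_xx - 10u_xy + 5u_yy - 6u_y = 0. With A = 5, B = -10, C = 5, the discriminant is 0. This is a parabolic PDE.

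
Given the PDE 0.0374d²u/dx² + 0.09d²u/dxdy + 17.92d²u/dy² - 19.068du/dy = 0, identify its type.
The second-order coefficients are A = 0.0374, B = 0.09, C = 17.92. Since B² - 4AC = -2.672732 < 0, this is an elliptic PDE.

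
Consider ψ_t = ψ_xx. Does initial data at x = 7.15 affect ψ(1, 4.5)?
Yes, for any finite x. The heat equation has infinite propagation speed, so all initial data affects all points at any t > 0.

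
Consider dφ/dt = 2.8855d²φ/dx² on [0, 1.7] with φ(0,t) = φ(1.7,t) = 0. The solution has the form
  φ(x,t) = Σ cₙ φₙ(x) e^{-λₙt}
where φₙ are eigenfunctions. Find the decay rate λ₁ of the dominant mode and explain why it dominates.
Eigenvalues: λₙ = 2.8855n²π²/1.7².
First three modes:
  n=1: λ₁ = 2.8855π²/1.7² ≈ 9.854
  n=2: λ₂ = 11.542π²/1.7² ≈ 39.417 (4× faster decay)
  n=3: λ₃ = 25.9695π²/1.7² ≈ 88.688 (9× faster decay)
As t → ∞, higher modes decay exponentially faster. The n=1 mode dominates: φ ~ c₁ sin(πx/1.7) e^{-λ₁t}.
Decay rate: λ₁ = 2.8855π²/1.7² ≈ 9.854.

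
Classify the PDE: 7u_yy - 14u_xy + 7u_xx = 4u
Rewriting in standard form: 7u_xx - 14u_xy + 7u_yy - 4u = 0. A = 7, B = -14, C = 7. Discriminant B² - 4AC = 0. Since 0 = 0, parabolic.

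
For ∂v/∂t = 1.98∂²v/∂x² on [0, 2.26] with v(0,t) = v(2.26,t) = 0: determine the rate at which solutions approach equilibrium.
Eigenvalues: λₙ = 1.98n²π²/2.26².
First three modes:
  n=1: λ₁ = 1.98π²/2.26² ≈ 3.826
  n=2: λ₂ = 7.92π²/2.26² ≈ 15.304 (4× faster decay)
  n=3: λ₃ = 17.82π²/2.26² ≈ 34.434 (9× faster decay)
As t → ∞, higher modes decay exponentially faster. The n=1 mode dominates: v ~ c₁ sin(πx/2.26) e^{-λ₁t}.
Decay rate: λ₁ = 1.98π²/2.26² ≈ 3.826.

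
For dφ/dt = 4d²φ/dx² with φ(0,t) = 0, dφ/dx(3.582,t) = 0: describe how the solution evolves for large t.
φ → 0. Heat escapes through the Dirichlet boundary.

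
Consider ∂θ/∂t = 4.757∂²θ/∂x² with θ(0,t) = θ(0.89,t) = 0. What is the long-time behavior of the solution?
As t → ∞, θ → 0. Heat diffuses out through both boundaries.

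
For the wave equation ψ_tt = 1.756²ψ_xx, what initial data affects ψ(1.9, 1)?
Domain of dependence: [0.144, 3.656]. Signals travel at speed 1.756, so data within |x - 1.9| ≤ 1.756·1 = 1.756 can reach the point.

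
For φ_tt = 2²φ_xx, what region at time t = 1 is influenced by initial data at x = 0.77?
Domain of influence: [-1.23, 2.77]. Data at x = 0.77 spreads outward at speed 2.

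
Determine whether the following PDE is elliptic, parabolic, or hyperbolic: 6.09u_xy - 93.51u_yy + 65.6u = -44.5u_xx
Rewriting in standard form: 44.5u_xx + 6.09u_xy - 93.51u_yy + 65.6u = 0. Coefficients: A = 44.5, B = 6.09, C = -93.51. B² - 4AC = 16681.8681, which is positive, so the equation is hyperbolic.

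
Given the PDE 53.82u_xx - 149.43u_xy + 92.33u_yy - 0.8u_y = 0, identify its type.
The second-order coefficients are A = 53.82, B = -149.43, C = 92.33. Since B² - 4AC = 2452.5225 > 0, this is a hyperbolic PDE.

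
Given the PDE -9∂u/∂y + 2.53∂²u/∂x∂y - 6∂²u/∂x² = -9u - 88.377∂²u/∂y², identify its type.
Rewriting in standard form: -6∂²u/∂x² + 2.53∂²u/∂x∂y + 88.377∂²u/∂y² - 9∂u/∂y + 9u = 0. The second-order coefficients are A = -6, B = 2.53, C = 88.377. Since B² - 4AC = 2127.4489 > 0, this is a hyperbolic PDE.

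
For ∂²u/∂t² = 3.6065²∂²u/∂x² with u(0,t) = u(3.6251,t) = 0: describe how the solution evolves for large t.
u oscillates (no decay). Energy is conserved; the solution oscillates indefinitely as standing waves.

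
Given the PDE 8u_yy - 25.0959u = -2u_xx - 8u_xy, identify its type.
Rewriting in standard form: 2u_xx + 8u_xy + 8u_yy - 25.0959u = 0. The second-order coefficients are A = 2, B = 8, C = 8. Since B² - 4AC = 0 = 0, this is a parabolic PDE.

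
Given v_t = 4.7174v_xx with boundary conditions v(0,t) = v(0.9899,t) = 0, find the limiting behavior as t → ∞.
v → 0. Heat diffuses out through both boundaries.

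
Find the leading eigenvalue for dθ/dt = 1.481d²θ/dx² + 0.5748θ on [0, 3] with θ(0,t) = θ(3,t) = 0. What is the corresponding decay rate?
Eigenvalues: λₙ = 1.481n²π²/3² - 0.5748.
First three modes:
  n=1: λ₁ = 1.481π²/3² - 0.5748 ≈ 1.049
  n=2: λ₂ = 5.924π²/3² - 0.5748 ≈ 5.922
  n=3: λ₃ = 13.329π²/3² - 0.5748 ≈ 14.042
Since 1.481π²/3² ≈ 1.624 > 0.5748, all λₙ > 0.
The n=1 mode decays slowest → dominates as t → ∞.
Asymptotic: θ ~ c₁ sin(πx/3) e^{-λ₁t} with decay rate λ₁ ≈ 1.049.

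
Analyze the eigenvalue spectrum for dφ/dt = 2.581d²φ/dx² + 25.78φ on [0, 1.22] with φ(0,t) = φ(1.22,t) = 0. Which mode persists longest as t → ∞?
Eigenvalues: λₙ = 2.581n²π²/1.22² - 25.78.
First three modes:
  n=1: λ₁ = 2.581π²/1.22² - 25.78 ≈ -8.665
  n=2: λ₂ = 10.324π²/1.22² - 25.78 ≈ 42.679
  n=3: λ₃ = 23.229π²/1.22² - 25.78 ≈ 128.252
Since 2.581π²/1.22² ≈ 17.115 < 25.78, λ₁ < 0.
The n=1 mode grows fastest (−λₙ is largest for n=1) → dominates.
Asymptotic: φ ~ c₁ sin(πx/1.22) e^{8.665t} (exponential growth at rate −λ₁ ≈ 8.665).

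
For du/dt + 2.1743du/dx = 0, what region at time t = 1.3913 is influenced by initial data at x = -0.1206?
At x = 2.90450359. The characteristic carries data from (-0.1206, 0) to (2.90450359, 1.3913).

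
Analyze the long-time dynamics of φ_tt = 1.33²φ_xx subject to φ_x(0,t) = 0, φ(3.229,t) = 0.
Long-time behavior: φ oscillates (no decay). Energy is conserved; the solution oscillates indefinitely as standing waves.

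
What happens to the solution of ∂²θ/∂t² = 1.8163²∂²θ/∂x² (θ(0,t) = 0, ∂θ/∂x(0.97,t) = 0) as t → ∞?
θ oscillates (no decay). Energy is conserved; the solution oscillates indefinitely as standing waves.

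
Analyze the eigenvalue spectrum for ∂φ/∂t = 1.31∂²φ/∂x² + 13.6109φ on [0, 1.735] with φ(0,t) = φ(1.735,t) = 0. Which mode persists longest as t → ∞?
Eigenvalues: λₙ = 1.31n²π²/1.735² - 13.6109.
First three modes:
  n=1: λ₁ = 1.31π²/1.735² - 13.6109 ≈ -9.316
  n=2: λ₂ = 5.24π²/1.735² - 13.6109 ≈ 3.569
  n=3: λ₃ = 11.79π²/1.735² - 13.6109 ≈ 25.045
Since 1.31π²/1.735² ≈ 4.295 < 13.6109, λ₁ < 0.
The n=1 mode grows fastest (−λₙ is largest for n=1) → dominates.
Asymptotic: φ ~ c₁ sin(πx/1.735) e^{9.316t} (exponential growth at rate −λ₁ ≈ 9.316).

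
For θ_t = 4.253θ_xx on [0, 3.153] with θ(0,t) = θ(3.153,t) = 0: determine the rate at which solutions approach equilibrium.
Eigenvalues: λₙ = 4.253n²π²/3.153².
First three modes:
  n=1: λ₁ = 4.253π²/3.153² ≈ 4.222
  n=2: λ₂ = 17.012π²/3.153² ≈ 16.889 (4× faster decay)
  n=3: λ₃ = 38.277π²/3.153² ≈ 38.001 (9× faster decay)
As t → ∞, higher modes decay exponentially faster. The n=1 mode dominates: θ ~ c₁ sin(πx/3.153) e^{-λ₁t}.
Decay rate: λ₁ = 4.253π²/3.153² ≈ 4.222.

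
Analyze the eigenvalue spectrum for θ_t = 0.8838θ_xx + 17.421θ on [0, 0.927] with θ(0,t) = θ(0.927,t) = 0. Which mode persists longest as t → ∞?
Eigenvalues: λₙ = 0.8838n²π²/0.927² - 17.421.
First three modes:
  n=1: λ₁ = 0.8838π²/0.927² - 17.421 ≈ -7.27
  n=2: λ₂ = 3.5352π²/0.927² - 17.421 ≈ 23.182
  n=3: λ₃ = 7.9542π²/0.927² - 17.421 ≈ 73.935
Since 0.8838π²/0.927² ≈ 10.151 < 17.421, λ₁ < 0.
The n=1 mode grows fastest (−λₙ is largest for n=1) → dominates.
Asymptotic: θ ~ c₁ sin(πx/0.927) e^{7.27t} (exponential growth at rate −λ₁ ≈ 7.27).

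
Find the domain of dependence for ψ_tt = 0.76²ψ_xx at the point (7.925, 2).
Domain of dependence: [6.405, 9.445]. Signals travel at speed 0.76, so data within |x - 7.925| ≤ 0.76·2 = 1.52 can reach the point.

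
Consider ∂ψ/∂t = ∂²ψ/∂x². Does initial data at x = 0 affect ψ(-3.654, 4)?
Yes, for any finite x. The heat equation has infinite propagation speed, so all initial data affects all points at any t > 0.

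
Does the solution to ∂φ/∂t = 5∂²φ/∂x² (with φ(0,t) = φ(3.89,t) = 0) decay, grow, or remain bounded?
φ → 0. Heat diffuses out through both boundaries.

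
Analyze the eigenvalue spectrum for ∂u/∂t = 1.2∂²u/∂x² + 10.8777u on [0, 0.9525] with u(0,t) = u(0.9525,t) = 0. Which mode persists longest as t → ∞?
Eigenvalues: λₙ = 1.2n²π²/0.9525² - 10.8777.
First three modes:
  n=1: λ₁ = 1.2π²/0.9525² - 10.8777 ≈ 2.177
  n=2: λ₂ = 4.8π²/0.9525² - 10.8777 ≈ 41.339
  n=3: λ₃ = 10.8π²/0.9525² - 10.8777 ≈ 106.61
Since 1.2π²/0.9525² ≈ 13.054 > 10.8777, all λₙ > 0.
The n=1 mode decays slowest → dominates as t → ∞.
Asymptotic: u ~ c₁ sin(πx/0.9525) e^{-λ₁t} with decay rate λ₁ ≈ 2.177.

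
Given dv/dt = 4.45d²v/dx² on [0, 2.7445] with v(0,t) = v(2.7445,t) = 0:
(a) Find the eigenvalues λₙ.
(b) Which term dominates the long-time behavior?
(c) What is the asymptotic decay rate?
Eigenvalues: λₙ = 4.45n²π²/2.7445².
First three modes:
  n=1: λ₁ = 4.45π²/2.7445² ≈ 5.831
  n=2: λ₂ = 17.8π²/2.7445² ≈ 23.323 (4× faster decay)
  n=3: λ₃ = 40.05π²/2.7445² ≈ 52.478 (9× faster decay)
As t → ∞, higher modes decay exponentially faster. The n=1 mode dominates: v ~ c₁ sin(πx/2.7445) e^{-λ₁t}.
Decay rate: λ₁ = 4.45π²/2.7445² ≈ 5.831.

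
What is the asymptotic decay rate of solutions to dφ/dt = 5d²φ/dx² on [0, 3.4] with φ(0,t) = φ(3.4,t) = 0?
Eigenvalues: λₙ = 5n²π²/3.4².
First three modes:
  n=1: λ₁ = 5π²/3.4² ≈ 4.269
  n=2: λ₂ = 20π²/3.4² ≈ 17.075 (4× faster decay)
  n=3: λ₃ = 45π²/3.4² ≈ 38.42 (9× faster decay)
As t → ∞, higher modes decay exponentially faster. The n=1 mode dominates: φ ~ c₁ sin(πx/3.4) e^{-λ₁t}.
Decay rate: λ₁ = 5π²/3.4² ≈ 4.269.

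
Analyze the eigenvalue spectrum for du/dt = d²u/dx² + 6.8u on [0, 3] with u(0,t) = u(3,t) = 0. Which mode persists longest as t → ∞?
Eigenvalues: λₙ = n²π²/3² - 6.8.
First three modes:
  n=1: λ₁ = π²/3² - 6.8 ≈ -5.703
  n=2: λ₂ = 4π²/3² - 6.8 ≈ -2.414
  n=3: λ₃ = 9π²/3² - 6.8 ≈ 3.07
Since π²/3² ≈ 1.097 < 6.8, λ₁ < 0.
The n=1 mode grows fastest (−λₙ is largest for n=1) → dominates.
Asymptotic: u ~ c₁ sin(πx/3) e^{5.703t} (exponential growth at rate −λ₁ ≈ 5.703).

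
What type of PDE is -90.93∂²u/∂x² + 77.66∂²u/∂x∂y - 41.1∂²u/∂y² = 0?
With A = -90.93, B = 77.66, C = -41.1, the discriminant is -8917.8164. This is an elliptic PDE.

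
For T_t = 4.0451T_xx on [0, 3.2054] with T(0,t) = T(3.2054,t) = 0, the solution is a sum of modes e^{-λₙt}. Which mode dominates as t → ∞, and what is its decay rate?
Eigenvalues: λₙ = 4.0451n²π²/3.2054².
First three modes:
  n=1: λ₁ = 4.0451π²/3.2054² ≈ 3.886
  n=2: λ₂ = 16.1804π²/3.2054² ≈ 15.543 (4× faster decay)
  n=3: λ₃ = 36.4059π²/3.2054² ≈ 34.971 (9× faster decay)
As t → ∞, higher modes decay exponentially faster. The n=1 mode dominates: T ~ c₁ sin(πx/3.2054) e^{-λ₁t}.
Decay rate: λ₁ = 4.0451π²/3.2054² ≈ 3.886.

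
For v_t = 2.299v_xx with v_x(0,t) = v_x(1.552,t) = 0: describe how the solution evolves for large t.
v → constant (steady state). Heat is conserved (no flux at boundaries); solution approaches the spatial average.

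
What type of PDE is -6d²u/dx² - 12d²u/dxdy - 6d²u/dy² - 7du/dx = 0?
With A = -6, B = -12, C = -6, the discriminant is 0. This is a parabolic PDE.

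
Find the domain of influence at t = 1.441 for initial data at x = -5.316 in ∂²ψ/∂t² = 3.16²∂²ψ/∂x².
Domain of influence: [-9.86956, -0.76244]. Data at x = -5.316 spreads outward at speed 3.16.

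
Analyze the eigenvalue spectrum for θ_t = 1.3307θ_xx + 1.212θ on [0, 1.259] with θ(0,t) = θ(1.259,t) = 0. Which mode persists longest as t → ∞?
Eigenvalues: λₙ = 1.3307n²π²/1.259² - 1.212.
First three modes:
  n=1: λ₁ = 1.3307π²/1.259² - 1.212 ≈ 7.074
  n=2: λ₂ = 5.3228π²/1.259² - 1.212 ≈ 31.931
  n=3: λ₃ = 11.9763π²/1.259² - 1.212 ≈ 73.359
Since 1.3307π²/1.259² ≈ 8.286 > 1.212, all λₙ > 0.
The n=1 mode decays slowest → dominates as t → ∞.
Asymptotic: θ ~ c₁ sin(πx/1.259) e^{-λ₁t} with decay rate λ₁ ≈ 7.074.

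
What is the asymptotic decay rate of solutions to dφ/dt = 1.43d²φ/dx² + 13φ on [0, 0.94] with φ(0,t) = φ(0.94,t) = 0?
Eigenvalues: λₙ = 1.43n²π²/0.94² - 13.
First three modes:
  n=1: λ₁ = 1.43π²/0.94² - 13 ≈ 2.973
  n=2: λ₂ = 5.72π²/0.94² - 13 ≈ 50.891
  n=3: λ₃ = 12.87π²/0.94² - 13 ≈ 130.755
Since 1.43π²/0.94² ≈ 15.973 > 13, all λₙ > 0.
The n=1 mode decays slowest → dominates as t → ∞.
Asymptotic: φ ~ c₁ sin(πx/0.94) e^{-λ₁t} with decay rate λ₁ ≈ 2.973.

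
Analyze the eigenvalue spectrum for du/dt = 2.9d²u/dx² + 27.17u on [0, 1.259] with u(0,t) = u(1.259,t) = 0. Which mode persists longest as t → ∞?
Eigenvalues: λₙ = 2.9n²π²/1.259² - 27.17.
First three modes:
  n=1: λ₁ = 2.9π²/1.259² - 27.17 ≈ -9.113
  n=2: λ₂ = 11.6π²/1.259² - 27.17 ≈ 45.058
  n=3: λ₃ = 26.1π²/1.259² - 27.17 ≈ 135.343
Since 2.9π²/1.259² ≈ 18.057 < 27.17, λ₁ < 0.
The n=1 mode grows fastest (−λₙ is largest for n=1) → dominates.
Asymptotic: u ~ c₁ sin(πx/1.259) e^{9.113t} (exponential growth at rate −λ₁ ≈ 9.113).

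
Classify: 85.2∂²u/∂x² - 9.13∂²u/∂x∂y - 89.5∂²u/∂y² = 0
Hyperbolic (discriminant = 30584.9569).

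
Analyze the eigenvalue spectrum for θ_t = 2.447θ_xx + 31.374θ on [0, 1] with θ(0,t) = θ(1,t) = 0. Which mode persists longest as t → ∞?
Eigenvalues: λₙ = 2.447n²π²/1² - 31.374.
First three modes:
  n=1: λ₁ = 2.447π² - 31.374 ≈ -7.223
  n=2: λ₂ = 9.788π² - 31.374 ≈ 65.23
  n=3: λ₃ = 22.023π² - 31.374 ≈ 185.984
Since 2.447π² ≈ 24.151 < 31.374, λ₁ < 0.
The n=1 mode grows fastest (−λₙ is largest for n=1) → dominates.
Asymptotic: θ ~ c₁ sin(πx/1) e^{7.223t} (exponential growth at rate −λ₁ ≈ 7.223).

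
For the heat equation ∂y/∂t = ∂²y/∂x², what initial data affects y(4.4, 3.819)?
The entire real line. The heat equation has infinite propagation speed: any initial disturbance instantly affects all points (though exponentially small far away).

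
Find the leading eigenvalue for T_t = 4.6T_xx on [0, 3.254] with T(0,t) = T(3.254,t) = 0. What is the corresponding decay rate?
Eigenvalues: λₙ = 4.6n²π²/3.254².
First three modes:
  n=1: λ₁ = 4.6π²/3.254² ≈ 4.288
  n=2: λ₂ = 18.4π²/3.254² ≈ 17.151 (4× faster decay)
  n=3: λ₃ = 41.4π²/3.254² ≈ 38.589 (9× faster decay)
As t → ∞, higher modes decay exponentially faster. The n=1 mode dominates: T ~ c₁ sin(πx/3.254) e^{-λ₁t}.
Decay rate: λ₁ = 4.6π²/3.254² ≈ 4.288.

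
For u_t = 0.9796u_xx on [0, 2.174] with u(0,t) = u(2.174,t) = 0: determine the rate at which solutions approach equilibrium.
Eigenvalues: λₙ = 0.9796n²π²/2.174².
First three modes:
  n=1: λ₁ = 0.9796π²/2.174² ≈ 2.046
  n=2: λ₂ = 3.9184π²/2.174² ≈ 8.183 (4× faster decay)
  n=3: λ₃ = 8.8164π²/2.174² ≈ 18.411 (9× faster decay)
As t → ∞, higher modes decay exponentially faster. The n=1 mode dominates: u ~ c₁ sin(πx/2.174) e^{-λ₁t}.
Decay rate: λ₁ = 0.9796π²/2.174² ≈ 2.046.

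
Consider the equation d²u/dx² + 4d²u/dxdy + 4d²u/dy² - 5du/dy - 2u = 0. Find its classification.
Parabolic. (A = 1, B = 4, C = 4 gives B² - 4AC = 0.)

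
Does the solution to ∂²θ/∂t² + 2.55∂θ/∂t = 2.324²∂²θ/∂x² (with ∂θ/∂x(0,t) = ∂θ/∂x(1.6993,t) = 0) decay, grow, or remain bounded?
θ → constant (steady state). Damping (γ=2.55) dissipates the nonconstant modes; with Neumann BCs the spatial average obeys M''+γM'=0 and tends to a finite limit.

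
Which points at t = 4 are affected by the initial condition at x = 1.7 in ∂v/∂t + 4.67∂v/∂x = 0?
At x = 20.38. The characteristic carries data from (1.7, 0) to (20.38, 4).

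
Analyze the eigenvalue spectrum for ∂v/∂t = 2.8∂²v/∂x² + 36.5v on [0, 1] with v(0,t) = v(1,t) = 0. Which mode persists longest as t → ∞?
Eigenvalues: λₙ = 2.8n²π²/1² - 36.5.
First three modes:
  n=1: λ₁ = 2.8π² - 36.5 ≈ -8.865
  n=2: λ₂ = 11.2π² - 36.5 ≈ 74.04
  n=3: λ₃ = 25.2π² - 36.5 ≈ 212.214
Since 2.8π² ≈ 27.635 < 36.5, λ₁ < 0.
The n=1 mode grows fastest (−λₙ is largest for n=1) → dominates.
Asymptotic: v ~ c₁ sin(πx/1) e^{8.865t} (exponential growth at rate −λ₁ ≈ 8.865).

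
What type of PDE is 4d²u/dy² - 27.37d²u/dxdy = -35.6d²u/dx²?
Rewriting in standard form: 35.6d²u/dx² - 27.37d²u/dxdy + 4d²u/dy² = 0. With A = 35.6, B = -27.37, C = 4, the discriminant is 179.5169. This is a hyperbolic PDE.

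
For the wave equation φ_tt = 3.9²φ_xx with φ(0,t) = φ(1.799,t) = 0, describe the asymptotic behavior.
φ oscillates (no decay). Energy is conserved; the solution oscillates indefinitely as standing waves.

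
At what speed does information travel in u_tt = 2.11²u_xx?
Speed = 2.11. Information travels along characteristics x = x₀ ± 2.11t.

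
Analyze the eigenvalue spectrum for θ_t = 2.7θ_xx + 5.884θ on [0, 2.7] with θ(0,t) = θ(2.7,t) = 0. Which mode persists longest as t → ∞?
Eigenvalues: λₙ = 2.7n²π²/2.7² - 5.884.
First three modes:
  n=1: λ₁ = 2.7π²/2.7² - 5.884 ≈ -2.229
  n=2: λ₂ = 10.8π²/2.7² - 5.884 ≈ 8.738
  n=3: λ₃ = 24.3π²/2.7² - 5.884 ≈ 27.015
Since 2.7π²/2.7² ≈ 3.655 < 5.884, λ₁ < 0.
The n=1 mode grows fastest (−λₙ is largest for n=1) → dominates.
Asymptotic: θ ~ c₁ sin(πx/2.7) e^{2.229t} (exponential growth at rate −λ₁ ≈ 2.229).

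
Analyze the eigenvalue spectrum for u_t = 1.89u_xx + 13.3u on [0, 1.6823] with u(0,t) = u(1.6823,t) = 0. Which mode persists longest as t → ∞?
Eigenvalues: λₙ = 1.89n²π²/1.6823² - 13.3.
First three modes:
  n=1: λ₁ = 1.89π²/1.6823² - 13.3 ≈ -6.709
  n=2: λ₂ = 7.56π²/1.6823² - 13.3 ≈ 13.064
  n=3: λ₃ = 17.01π²/1.6823² - 13.3 ≈ 46.019
Since 1.89π²/1.6823² ≈ 6.591 < 13.3, λ₁ < 0.
The n=1 mode grows fastest (−λₙ is largest for n=1) → dominates.
Asymptotic: u ~ c₁ sin(πx/1.6823) e^{6.709t} (exponential growth at rate −λ₁ ≈ 6.709).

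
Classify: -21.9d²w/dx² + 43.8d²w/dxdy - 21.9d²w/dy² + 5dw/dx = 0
Parabolic (discriminant = 0).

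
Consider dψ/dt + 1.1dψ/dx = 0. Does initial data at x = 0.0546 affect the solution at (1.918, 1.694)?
Yes. The characteristic through (1.918, 1.694) passes through x = 0.0546.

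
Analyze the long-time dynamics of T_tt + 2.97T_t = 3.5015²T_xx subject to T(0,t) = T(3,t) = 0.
Long-time behavior: T → 0. Damping (γ=2.97) dissipates energy; oscillations decay exponentially.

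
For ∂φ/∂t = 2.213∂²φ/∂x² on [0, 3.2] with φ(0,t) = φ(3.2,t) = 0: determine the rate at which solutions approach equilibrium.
Eigenvalues: λₙ = 2.213n²π²/3.2².
First three modes:
  n=1: λ₁ = 2.213π²/3.2² ≈ 2.133
  n=2: λ₂ = 8.852π²/3.2² ≈ 8.532 (4× faster decay)
  n=3: λ₃ = 19.917π²/3.2² ≈ 19.197 (9× faster decay)
As t → ∞, higher modes decay exponentially faster. The n=1 mode dominates: φ ~ c₁ sin(πx/3.2) e^{-λ₁t}.
Decay rate: λ₁ = 2.213π²/3.2² ≈ 2.133.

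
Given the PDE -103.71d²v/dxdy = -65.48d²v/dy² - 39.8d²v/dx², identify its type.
Rewriting in standard form: 39.8d²v/dx² - 103.71d²v/dxdy + 65.48d²v/dy² = 0. The second-order coefficients are A = 39.8, B = -103.71, C = 65.48. Since B² - 4AC = 331.3481 > 0, this is a hyperbolic PDE.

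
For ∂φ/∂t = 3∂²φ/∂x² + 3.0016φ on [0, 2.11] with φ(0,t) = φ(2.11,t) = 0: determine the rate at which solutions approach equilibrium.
Eigenvalues: λₙ = 3n²π²/2.11² - 3.0016.
First three modes:
  n=1: λ₁ = 3π²/2.11² - 3.0016 ≈ 3.649
  n=2: λ₂ = 12π²/2.11² - 3.0016 ≈ 23.601
  n=3: λ₃ = 27π²/2.11² - 3.0016 ≈ 56.853
Since 3π²/2.11² ≈ 6.651 > 3.0016, all λₙ > 0.
The n=1 mode decays slowest → dominates as t → ∞.
Asymptotic: φ ~ c₁ sin(πx/2.11) e^{-λ₁t} with decay rate λ₁ ≈ 3.649.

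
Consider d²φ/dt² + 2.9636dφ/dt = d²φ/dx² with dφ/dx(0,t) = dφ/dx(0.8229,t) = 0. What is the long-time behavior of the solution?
As t → ∞, φ → constant (steady state). Damping (γ=2.9636) dissipates the nonconstant modes; with Neumann BCs the spatial average obeys M''+γM'=0 and tends to a finite limit.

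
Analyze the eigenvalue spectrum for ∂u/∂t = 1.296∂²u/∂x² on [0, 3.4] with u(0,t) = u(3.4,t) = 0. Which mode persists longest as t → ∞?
Eigenvalues: λₙ = 1.296n²π²/3.4².
First three modes:
  n=1: λ₁ = 1.296π²/3.4² ≈ 1.106
  n=2: λ₂ = 5.184π²/3.4² ≈ 4.426 (4× faster decay)
  n=3: λ₃ = 11.664π²/3.4² ≈ 9.958 (9× faster decay)
As t → ∞, higher modes decay exponentially faster. The n=1 mode dominates: u ~ c₁ sin(πx/3.4) e^{-λ₁t}.
Decay rate: λ₁ = 1.296π²/3.4² ≈ 1.106.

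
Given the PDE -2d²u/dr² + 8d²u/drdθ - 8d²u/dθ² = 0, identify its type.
The second-order coefficients are A = -2, B = 8, C = -8. Since B² - 4AC = 0 = 0, this is a parabolic PDE.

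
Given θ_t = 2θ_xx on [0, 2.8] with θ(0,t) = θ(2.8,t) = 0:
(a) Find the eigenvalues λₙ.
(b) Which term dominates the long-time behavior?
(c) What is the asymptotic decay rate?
Eigenvalues: λₙ = 2n²π²/2.8².
First three modes:
  n=1: λ₁ = 2π²/2.8² ≈ 2.518
  n=2: λ₂ = 8π²/2.8² ≈ 10.071 (4× faster decay)
  n=3: λ₃ = 18π²/2.8² ≈ 22.66 (9× faster decay)
As t → ∞, higher modes decay exponentially faster. The n=1 mode dominates: θ ~ c₁ sin(πx/2.8) e^{-λ₁t}.
Decay rate: λ₁ = 2π²/2.8² ≈ 2.518.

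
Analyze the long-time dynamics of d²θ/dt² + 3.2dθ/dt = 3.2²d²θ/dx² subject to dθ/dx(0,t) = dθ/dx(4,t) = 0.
Long-time behavior: θ → constant (steady state). Damping (γ=3.2) dissipates the nonconstant modes; with Neumann BCs the spatial average obeys M''+γM'=0 and tends to a finite limit.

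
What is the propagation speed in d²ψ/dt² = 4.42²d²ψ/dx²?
Speed = 4.42. Information travels along characteristics x = x₀ ± 4.42t.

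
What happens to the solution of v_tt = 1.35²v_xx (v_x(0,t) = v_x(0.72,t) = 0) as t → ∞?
v oscillates about a mean that drifts linearly in t (generically unbounded; no decay). There is no damping, so the nonconstant modes persist as standing waves (energy conserved, no decay). But with Neumann conditions at both ends the constant mode has eigenvalue 0: the spatial mean M(t) of v satisfies M'' = 0, so M(t) = M(0) + M'(0)·t. Unless the initial velocity has zero mean (∫v_t(x,0)dx = 0), the solution grows linearly in t (unbounded, though not exponentially); if it does have zero mean, the solution stays bounded and simply oscillates.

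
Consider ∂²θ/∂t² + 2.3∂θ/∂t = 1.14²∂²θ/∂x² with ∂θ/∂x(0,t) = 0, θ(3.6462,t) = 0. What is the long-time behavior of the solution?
As t → ∞, θ → 0. Damping (γ=2.3) dissipates energy; oscillations decay exponentially.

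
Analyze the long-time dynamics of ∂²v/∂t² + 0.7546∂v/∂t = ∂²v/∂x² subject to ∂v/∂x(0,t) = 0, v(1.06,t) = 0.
Long-time behavior: v → 0. Damping (γ=0.7546) dissipates energy; oscillations decay exponentially.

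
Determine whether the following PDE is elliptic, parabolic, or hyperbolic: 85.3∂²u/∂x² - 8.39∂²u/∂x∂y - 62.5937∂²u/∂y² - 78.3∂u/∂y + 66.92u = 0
Coefficients: A = 85.3, B = -8.39, C = -62.5937. B² - 4AC = 21427.36254, which is positive, so the equation is hyperbolic.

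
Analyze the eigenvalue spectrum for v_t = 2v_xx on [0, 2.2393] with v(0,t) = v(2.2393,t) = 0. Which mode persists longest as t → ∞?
Eigenvalues: λₙ = 2n²π²/2.2393².
First three modes:
  n=1: λ₁ = 2π²/2.2393² ≈ 3.936
  n=2: λ₂ = 8π²/2.2393² ≈ 15.746 (4× faster decay)
  n=3: λ₃ = 18π²/2.2393² ≈ 35.428 (9× faster decay)
As t → ∞, higher modes decay exponentially faster. The n=1 mode dominates: v ~ c₁ sin(πx/2.2393) e^{-λ₁t}.
Decay rate: λ₁ = 2π²/2.2393² ≈ 3.936.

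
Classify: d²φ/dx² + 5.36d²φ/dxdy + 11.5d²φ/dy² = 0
Elliptic (discriminant = -17.2704).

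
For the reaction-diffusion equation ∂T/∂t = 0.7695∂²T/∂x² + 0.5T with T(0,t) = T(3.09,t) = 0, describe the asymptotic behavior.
T → 0. Diffusion dominates reaction (r=0.5 < κπ²/L²≈0.8); solution decays.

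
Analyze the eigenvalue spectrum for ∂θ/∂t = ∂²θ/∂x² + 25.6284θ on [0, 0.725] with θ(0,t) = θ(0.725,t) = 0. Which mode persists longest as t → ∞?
Eigenvalues: λₙ = n²π²/0.725² - 25.6284.
First three modes:
  n=1: λ₁ = π²/0.725² - 25.6284 ≈ -6.852
  n=2: λ₂ = 4π²/0.725² - 25.6284 ≈ 49.479
  n=3: λ₃ = 9π²/0.725² - 25.6284 ≈ 143.364
Since π²/0.725² ≈ 18.777 < 25.6284, λ₁ < 0.
The n=1 mode grows fastest (−λₙ is largest for n=1) → dominates.
Asymptotic: θ ~ c₁ sin(πx/0.725) e^{6.852t} (exponential growth at rate −λ₁ ≈ 6.852).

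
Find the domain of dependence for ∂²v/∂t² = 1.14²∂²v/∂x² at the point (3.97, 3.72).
Domain of dependence: [-0.2708, 8.2108]. Signals travel at speed 1.14, so data within |x - 3.97| ≤ 1.14·3.72 = 4.2408 can reach the point.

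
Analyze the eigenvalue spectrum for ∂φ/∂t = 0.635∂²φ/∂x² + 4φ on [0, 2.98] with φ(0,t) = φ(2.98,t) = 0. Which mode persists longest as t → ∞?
Eigenvalues: λₙ = 0.635n²π²/2.98² - 4.
First three modes:
  n=1: λ₁ = 0.635π²/2.98² - 4 ≈ -3.294
  n=2: λ₂ = 2.54π²/2.98² - 4 ≈ -1.177
  n=3: λ₃ = 5.715π²/2.98² - 4 ≈ 2.352
Since 0.635π²/2.98² ≈ 0.706 < 4, λ₁ < 0.
The n=1 mode grows fastest (−λₙ is largest for n=1) → dominates.
Asymptotic: φ ~ c₁ sin(πx/2.98) e^{3.294t} (exponential growth at rate −λ₁ ≈ 3.294).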